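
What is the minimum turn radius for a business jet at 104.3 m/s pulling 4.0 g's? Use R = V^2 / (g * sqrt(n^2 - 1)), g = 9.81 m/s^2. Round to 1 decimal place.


Step 1: V^2 = 104.3^2 = 10878.49
Step 2: n^2 - 1 = 4.0^2 - 1 = 15.0
Step 3: sqrt(15.0) = 3.872983
Step 4: R = 10878.49 / (9.81 * 3.872983) = 286.3 m

286.3


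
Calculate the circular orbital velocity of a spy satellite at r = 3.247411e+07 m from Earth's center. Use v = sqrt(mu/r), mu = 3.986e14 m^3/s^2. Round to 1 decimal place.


Step 1: mu / r = 3.986e14 / 3.247411e+07 = 12274393.3552
Step 2: v = sqrt(12274393.3552) = 3503.5 m/s

3503.5


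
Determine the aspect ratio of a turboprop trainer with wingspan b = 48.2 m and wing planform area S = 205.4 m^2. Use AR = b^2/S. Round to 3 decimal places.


Step 1: b^2 = 48.2^2 = 2323.24
Step 2: AR = 2323.24 / 205.4 = 11.311

11.311


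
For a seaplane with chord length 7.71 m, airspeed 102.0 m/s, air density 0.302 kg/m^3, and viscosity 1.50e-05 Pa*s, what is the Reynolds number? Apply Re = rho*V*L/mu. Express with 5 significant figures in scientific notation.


Step 1: Numerator = rho * V * L = 0.302 * 102.0 * 7.71 = 237.49884
Step 2: Re = 237.49884 / 1.50e-05
Step 3: Re = 1.5833e+07

1.5833e+07


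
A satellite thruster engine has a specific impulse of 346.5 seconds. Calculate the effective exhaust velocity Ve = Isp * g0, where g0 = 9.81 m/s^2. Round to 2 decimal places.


Step 1: Ve = Isp * g0 = 346.5 * 9.81
Step 2: Ve = 3399.17 m/s

3399.17


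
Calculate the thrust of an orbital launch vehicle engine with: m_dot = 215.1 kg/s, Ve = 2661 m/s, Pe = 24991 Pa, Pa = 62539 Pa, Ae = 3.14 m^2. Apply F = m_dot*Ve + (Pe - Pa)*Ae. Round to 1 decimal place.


Step 1: Momentum thrust = m_dot * Ve = 215.1 * 2661 = 572381.1 N
Step 2: Pressure thrust = (Pe - Pa) * Ae = (24991 - 62539) * 3.14 = -117900.72 N
Step 3: Total thrust F = 572381.1 + -117900.72 = 454480.4 N

454480.4


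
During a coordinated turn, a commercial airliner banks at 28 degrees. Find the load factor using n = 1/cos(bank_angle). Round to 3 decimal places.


Step 1: Convert 28 degrees to radians = 0.488692
Step 2: cos(28 deg) = 0.882948
Step 3: n = 1 / 0.882948 = 1.133

1.133


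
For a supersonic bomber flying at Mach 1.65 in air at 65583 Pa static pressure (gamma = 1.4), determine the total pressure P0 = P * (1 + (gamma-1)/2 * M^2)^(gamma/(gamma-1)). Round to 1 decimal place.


Step 1: (gamma-1)/2 * M^2 = 0.2 * 2.7225 = 0.5445
Step 2: 1 + 0.5445 = 1.5445
Step 3: Exponent gamma/(gamma-1) = 3.5
Step 4: P0 = 65583 * 1.5445^3.5 = 300295.6 Pa

300295.6


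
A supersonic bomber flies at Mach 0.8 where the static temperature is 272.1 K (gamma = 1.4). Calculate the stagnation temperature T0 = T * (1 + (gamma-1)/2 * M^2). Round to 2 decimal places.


Step 1: (gamma-1)/2 = 0.2
Step 2: M^2 = 0.64
Step 3: 1 + 0.2 * 0.64 = 1.128
Step 4: T0 = 272.1 * 1.128 = 306.93 K

306.93


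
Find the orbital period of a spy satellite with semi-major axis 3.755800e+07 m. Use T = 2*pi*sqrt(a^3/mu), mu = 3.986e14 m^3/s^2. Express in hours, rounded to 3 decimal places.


Step 1: a^3 / mu = 5.297944e+22 / 3.986e14 = 1.329138e+08
Step 2: sqrt(1.329138e+08) = 11528.8248 s
Step 3: T = 2*pi * 11528.8248 = 72437.74 s
Step 4: T in hours = 72437.74 / 3600 = 20.122 hours

20.122


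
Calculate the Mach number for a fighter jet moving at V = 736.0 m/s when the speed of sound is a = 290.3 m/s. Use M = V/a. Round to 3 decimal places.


Step 1: M = V / a = 736.0 / 290.3
Step 2: M = 2.535

2.535


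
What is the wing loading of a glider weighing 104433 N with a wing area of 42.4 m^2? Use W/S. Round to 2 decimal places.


Step 1: Wing loading = W / S = 104433 / 42.4
Step 2: Wing loading = 2463.04 N/m^2

2463.04


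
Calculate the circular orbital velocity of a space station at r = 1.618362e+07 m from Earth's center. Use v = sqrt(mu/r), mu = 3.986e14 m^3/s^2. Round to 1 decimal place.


Step 1: mu / r = 3.986e14 / 1.618362e+07 = 24629841.7783
Step 2: v = sqrt(24629841.7783) = 4962.8 m/s

4962.8


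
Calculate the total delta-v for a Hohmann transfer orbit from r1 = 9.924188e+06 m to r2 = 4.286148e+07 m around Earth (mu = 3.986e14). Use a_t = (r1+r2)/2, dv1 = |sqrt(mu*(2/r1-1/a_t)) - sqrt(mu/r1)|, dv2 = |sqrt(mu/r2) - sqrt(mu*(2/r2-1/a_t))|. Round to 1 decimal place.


Step 1: Transfer semi-major axis a_t = (9.924188e+06 + 4.286148e+07) / 2 = 2.639283e+07 m
Step 2: v1 (circular at r1) = sqrt(mu/r1) = 6337.55 m/s
Step 3: v_t1 = sqrt(mu*(2/r1 - 1/a_t)) = 8076.29 m/s
Step 4: dv1 = |8076.29 - 6337.55| = 1738.74 m/s
Step 5: v2 (circular at r2) = 3049.55 m/s, v_t2 = 1869.99 m/s
Step 6: dv2 = |3049.55 - 1869.99| = 1179.55 m/s
Step 7: Total delta-v = 1738.74 + 1179.55 = 2918.3 m/s

2918.3


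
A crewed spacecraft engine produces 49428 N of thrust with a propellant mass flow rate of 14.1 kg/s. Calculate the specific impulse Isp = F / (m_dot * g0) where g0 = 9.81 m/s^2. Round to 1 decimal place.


Step 1: m_dot * g0 = 14.1 * 9.81 = 138.32
Step 2: Isp = 49428 / 138.32 = 357.3 s

357.3


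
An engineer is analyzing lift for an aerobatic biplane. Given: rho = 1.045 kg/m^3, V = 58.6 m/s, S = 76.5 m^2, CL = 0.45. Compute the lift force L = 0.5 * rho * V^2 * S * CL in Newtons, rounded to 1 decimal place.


Step 1: Calculate dynamic pressure q = 0.5 * 1.045 * 58.6^2 = 0.5 * 1.045 * 3433.96 = 1794.2441 Pa
Step 2: Multiply by wing area and lift coefficient: L = 1794.2441 * 76.5 * 0.45
Step 3: L = 137259.6736 * 0.45 = 61766.9 N

61766.9


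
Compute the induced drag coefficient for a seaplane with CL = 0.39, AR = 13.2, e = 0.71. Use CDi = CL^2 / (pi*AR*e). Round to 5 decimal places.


Step 1: CL^2 = 0.39^2 = 0.1521
Step 2: pi * AR * e = 3.14159 * 13.2 * 0.71 = 29.443006
Step 3: CDi = 0.1521 / 29.443006 = 0.00517

0.00517


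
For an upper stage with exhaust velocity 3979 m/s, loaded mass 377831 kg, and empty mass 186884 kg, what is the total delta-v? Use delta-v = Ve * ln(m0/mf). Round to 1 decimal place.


Step 1: Mass ratio m0/mf = 377831 / 186884 = 2.021741
Step 2: ln(2.021741) = 0.703959
Step 3: delta-v = 3979 * 0.703959 = 2801.1 m/s

2801.1


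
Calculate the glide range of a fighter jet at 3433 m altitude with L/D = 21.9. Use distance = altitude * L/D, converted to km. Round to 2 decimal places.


Step 1: Glide distance = altitude * L/D = 3433 * 21.9 = 75182.7 m
Step 2: Convert to km: 75182.7 / 1000 = 75.18 km

75.18


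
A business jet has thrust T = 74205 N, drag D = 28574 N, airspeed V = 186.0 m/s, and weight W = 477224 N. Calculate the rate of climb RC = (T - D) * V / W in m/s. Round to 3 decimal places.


Step 1: Excess thrust = T - D = 74205 - 28574 = 45631 N
Step 2: Excess power = 45631 * 186.0 = 8487366.0 W
Step 3: RC = 8487366.0 / 477224 = 17.785 m/s

17.785


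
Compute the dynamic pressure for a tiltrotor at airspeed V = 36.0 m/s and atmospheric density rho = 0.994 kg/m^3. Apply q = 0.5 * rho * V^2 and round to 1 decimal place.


Step 1: V^2 = 36.0^2 = 1296.0
Step 2: q = 0.5 * 0.994 * 1296.0
Step 3: q = 644.1 Pa

644.1


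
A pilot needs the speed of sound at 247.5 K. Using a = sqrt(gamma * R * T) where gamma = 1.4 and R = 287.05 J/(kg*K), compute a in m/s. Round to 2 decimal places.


Step 1: gamma * R * T = 1.4 * 287.05 * 247.5 = 99462.825
Step 2: a = sqrt(99462.825) = 315.38 m/s

315.38


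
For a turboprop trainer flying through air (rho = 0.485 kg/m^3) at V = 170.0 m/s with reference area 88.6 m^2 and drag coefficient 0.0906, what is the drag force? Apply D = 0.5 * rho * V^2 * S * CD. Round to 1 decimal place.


Step 1: Dynamic pressure q = 0.5 * 0.485 * 170.0^2 = 7008.25 Pa
Step 2: Drag D = q * S * CD = 7008.25 * 88.6 * 0.0906
Step 3: D = 56256.3 N

56256.3


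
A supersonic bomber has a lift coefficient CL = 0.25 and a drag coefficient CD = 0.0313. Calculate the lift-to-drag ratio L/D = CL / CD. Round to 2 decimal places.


Step 1: L/D = CL / CD = 0.25 / 0.0313
Step 2: L/D = 7.99

7.99


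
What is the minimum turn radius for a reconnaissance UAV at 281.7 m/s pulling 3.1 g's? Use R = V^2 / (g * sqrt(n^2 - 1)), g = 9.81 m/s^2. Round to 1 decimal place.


Step 1: V^2 = 281.7^2 = 79354.89
Step 2: n^2 - 1 = 3.1^2 - 1 = 8.61
Step 3: sqrt(8.61) = 2.93428
Step 4: R = 79354.89 / (9.81 * 2.93428) = 2756.8 m

2756.8


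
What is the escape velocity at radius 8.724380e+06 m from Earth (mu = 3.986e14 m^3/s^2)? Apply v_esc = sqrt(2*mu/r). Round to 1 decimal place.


Step 1: 2*mu/r = 2 * 3.986e14 / 8.724380e+06 = 91376120.71
Step 2: v_esc = sqrt(91376120.71) = 9559.1 m/s

9559.1


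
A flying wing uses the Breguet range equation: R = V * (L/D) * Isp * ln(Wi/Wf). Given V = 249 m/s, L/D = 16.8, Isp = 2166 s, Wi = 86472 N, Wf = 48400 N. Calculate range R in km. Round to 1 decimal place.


Step 1: Coefficient = V * (L/D) * Isp = 249 * 16.8 * 2166 = 9060811.2 m
Step 2: Wi/Wf = 86472 / 48400 = 1.786612
Step 3: ln(1.786612) = 0.580321
Step 4: R = 9060811.2 * 0.580321 = 5258177.6 m = 5258.2 km

5258.2


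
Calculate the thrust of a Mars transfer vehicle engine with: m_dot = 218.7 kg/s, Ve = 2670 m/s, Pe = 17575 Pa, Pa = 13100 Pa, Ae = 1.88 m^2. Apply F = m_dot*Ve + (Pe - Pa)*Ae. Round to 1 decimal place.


Step 1: Momentum thrust = m_dot * Ve = 218.7 * 2670 = 583929.0 N
Step 2: Pressure thrust = (Pe - Pa) * Ae = (17575 - 13100) * 1.88 = 8413.00 N
Step 3: Total thrust F = 583929.0 + 8413.00 = 592342.0 N

592342.0


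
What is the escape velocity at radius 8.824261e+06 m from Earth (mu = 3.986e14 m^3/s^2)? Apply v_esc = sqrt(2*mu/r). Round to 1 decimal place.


Step 1: 2*mu/r = 2 * 3.986e14 / 8.824261e+06 = 90341842.79
Step 2: v_esc = sqrt(90341842.79) = 9504.8 m/s

9504.8


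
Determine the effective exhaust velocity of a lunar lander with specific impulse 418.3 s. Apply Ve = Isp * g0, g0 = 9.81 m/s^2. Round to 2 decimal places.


Step 1: Ve = Isp * g0 = 418.3 * 9.81
Step 2: Ve = 4103.52 m/s

4103.52


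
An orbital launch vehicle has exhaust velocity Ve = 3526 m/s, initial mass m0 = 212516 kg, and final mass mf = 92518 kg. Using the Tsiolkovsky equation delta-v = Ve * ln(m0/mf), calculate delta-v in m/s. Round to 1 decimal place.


Step 1: Mass ratio m0/mf = 212516 / 92518 = 2.297023
Step 2: ln(2.297023) = 0.831614
Step 3: delta-v = 3526 * 0.831614 = 2932.3 m/s

2932.3


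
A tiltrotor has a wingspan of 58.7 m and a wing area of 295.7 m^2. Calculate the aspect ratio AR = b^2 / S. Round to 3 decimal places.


Step 1: b^2 = 58.7^2 = 3445.69
Step 2: AR = 3445.69 / 295.7 = 11.653

11.653


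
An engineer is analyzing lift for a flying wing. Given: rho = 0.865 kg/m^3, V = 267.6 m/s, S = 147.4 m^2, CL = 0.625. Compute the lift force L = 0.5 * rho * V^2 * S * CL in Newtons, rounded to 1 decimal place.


Step 1: Calculate dynamic pressure q = 0.5 * 0.865 * 267.6^2 = 0.5 * 0.865 * 71609.76 = 30971.2212 Pa
Step 2: Multiply by wing area and lift coefficient: L = 30971.2212 * 147.4 * 0.625
Step 3: L = 4565158.0049 * 0.625 = 2853223.8 N

2853223.8


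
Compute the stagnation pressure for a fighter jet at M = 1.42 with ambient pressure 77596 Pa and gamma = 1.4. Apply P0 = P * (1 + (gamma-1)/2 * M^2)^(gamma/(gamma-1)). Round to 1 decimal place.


Step 1: (gamma-1)/2 * M^2 = 0.2 * 2.0164 = 0.40328
Step 2: 1 + 0.40328 = 1.40328
Step 3: Exponent gamma/(gamma-1) = 3.5
Step 4: P0 = 77596 * 1.40328^3.5 = 254006.3 Pa

254006.3


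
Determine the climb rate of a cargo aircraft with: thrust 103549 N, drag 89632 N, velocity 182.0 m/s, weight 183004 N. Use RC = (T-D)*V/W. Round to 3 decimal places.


Step 1: Excess thrust = T - D = 103549 - 89632 = 13917 N
Step 2: Excess power = 13917 * 182.0 = 2532894.0 W
Step 3: RC = 2532894.0 / 183004 = 13.841 m/s

13.841


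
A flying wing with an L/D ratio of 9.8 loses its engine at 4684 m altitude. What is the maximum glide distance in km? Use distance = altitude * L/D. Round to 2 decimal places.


Step 1: Glide distance = altitude * L/D = 4684 * 9.8 = 45903.2 m
Step 2: Convert to km: 45903.2 / 1000 = 45.90 km

45.90


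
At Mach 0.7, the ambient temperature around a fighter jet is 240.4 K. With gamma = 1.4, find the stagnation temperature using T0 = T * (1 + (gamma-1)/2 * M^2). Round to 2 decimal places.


Step 1: (gamma-1)/2 = 0.2
Step 2: M^2 = 0.49
Step 3: 1 + 0.2 * 0.49 = 1.098
Step 4: T0 = 240.4 * 1.098 = 263.96 K

263.96


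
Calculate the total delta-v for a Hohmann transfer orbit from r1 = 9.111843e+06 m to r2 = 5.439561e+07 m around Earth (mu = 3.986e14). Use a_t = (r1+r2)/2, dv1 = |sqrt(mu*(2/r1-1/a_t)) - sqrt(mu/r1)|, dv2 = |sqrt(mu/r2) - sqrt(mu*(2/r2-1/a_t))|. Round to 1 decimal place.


Step 1: Transfer semi-major axis a_t = (9.111843e+06 + 5.439561e+07) / 2 = 3.175373e+07 m
Step 2: v1 (circular at r1) = sqrt(mu/r1) = 6614.02 m/s
Step 3: v_t1 = sqrt(mu*(2/r1 - 1/a_t)) = 8656.65 m/s
Step 4: dv1 = |8656.65 - 6614.02| = 2042.63 m/s
Step 5: v2 (circular at r2) = 2706.99 m/s, v_t2 = 1450.08 m/s
Step 6: dv2 = |2706.99 - 1450.08| = 1256.91 m/s
Step 7: Total delta-v = 2042.63 + 1256.91 = 3299.5 m/s

3299.5


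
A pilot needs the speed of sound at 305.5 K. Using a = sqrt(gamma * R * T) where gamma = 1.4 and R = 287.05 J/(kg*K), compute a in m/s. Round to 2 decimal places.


Step 1: gamma * R * T = 1.4 * 287.05 * 305.5 = 122771.285
Step 2: a = sqrt(122771.285) = 350.39 m/s

350.39


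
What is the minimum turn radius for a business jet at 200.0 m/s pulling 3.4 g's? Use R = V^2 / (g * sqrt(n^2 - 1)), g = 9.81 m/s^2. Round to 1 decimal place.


Step 1: V^2 = 200.0^2 = 40000.0
Step 2: n^2 - 1 = 3.4^2 - 1 = 10.56
Step 3: sqrt(10.56) = 3.249615
Step 4: R = 40000.0 / (9.81 * 3.249615) = 1254.8 m

1254.8


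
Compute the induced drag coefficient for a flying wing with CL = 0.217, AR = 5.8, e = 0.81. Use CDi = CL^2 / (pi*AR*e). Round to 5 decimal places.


Step 1: CL^2 = 0.217^2 = 0.047089
Step 2: pi * AR * e = 3.14159 * 5.8 * 0.81 = 14.759202
Step 3: CDi = 0.047089 / 14.759202 = 0.00319

0.00319


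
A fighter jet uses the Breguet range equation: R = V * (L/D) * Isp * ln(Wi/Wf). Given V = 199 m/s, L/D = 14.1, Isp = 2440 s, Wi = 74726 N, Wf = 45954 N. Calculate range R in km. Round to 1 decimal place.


Step 1: Coefficient = V * (L/D) * Isp = 199 * 14.1 * 2440 = 6846396.0 m
Step 2: Wi/Wf = 74726 / 45954 = 1.626104
Step 3: ln(1.626104) = 0.486187
Step 4: R = 6846396.0 * 0.486187 = 3328630.1 m = 3328.6 km

3328.6


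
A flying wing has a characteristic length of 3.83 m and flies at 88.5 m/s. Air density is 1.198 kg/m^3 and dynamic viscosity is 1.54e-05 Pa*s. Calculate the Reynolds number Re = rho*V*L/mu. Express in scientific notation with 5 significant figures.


Step 1: Numerator = rho * V * L = 1.198 * 88.5 * 3.83 = 406.06809
Step 2: Re = 406.06809 / 1.54e-05
Step 3: Re = 2.6368e+07

2.6368e+07


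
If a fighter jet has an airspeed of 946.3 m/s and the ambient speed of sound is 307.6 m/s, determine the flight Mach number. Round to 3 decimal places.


Step 1: M = V / a = 946.3 / 307.6
Step 2: M = 3.076

3.076


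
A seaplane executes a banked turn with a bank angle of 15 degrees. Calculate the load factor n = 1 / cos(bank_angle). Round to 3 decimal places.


Step 1: Convert 15 degrees to radians = 0.261799
Step 2: cos(15 deg) = 0.965926
Step 3: n = 1 / 0.965926 = 1.035

1.035


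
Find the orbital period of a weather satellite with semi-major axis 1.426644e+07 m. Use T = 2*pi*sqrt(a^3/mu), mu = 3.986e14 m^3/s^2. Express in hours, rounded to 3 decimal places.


Step 1: a^3 / mu = 2.903667e+21 / 3.986e14 = 7.284664e+06
Step 2: sqrt(7.284664e+06) = 2699.0117 s
Step 3: T = 2*pi * 2699.0117 = 16958.39 s
Step 4: T in hours = 16958.39 / 3600 = 4.711 hours

4.711


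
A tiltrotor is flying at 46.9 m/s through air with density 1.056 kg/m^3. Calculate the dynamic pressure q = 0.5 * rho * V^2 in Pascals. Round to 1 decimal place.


Step 1: V^2 = 46.9^2 = 2199.61
Step 2: q = 0.5 * 1.056 * 2199.61
Step 3: q = 1161.4 Pa

1161.4


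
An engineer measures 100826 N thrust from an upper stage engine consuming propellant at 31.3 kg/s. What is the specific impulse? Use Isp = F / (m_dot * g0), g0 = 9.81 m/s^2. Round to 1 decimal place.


Step 1: m_dot * g0 = 31.3 * 9.81 = 307.05
Step 2: Isp = 100826 / 307.05 = 328.4 s

328.4


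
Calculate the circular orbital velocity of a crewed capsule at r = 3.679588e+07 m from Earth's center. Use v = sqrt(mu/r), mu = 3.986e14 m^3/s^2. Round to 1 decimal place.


Step 1: mu / r = 3.986e14 / 3.679588e+07 = 10832734.5344
Step 2: v = sqrt(10832734.5344) = 3291.3 m/s

3291.3


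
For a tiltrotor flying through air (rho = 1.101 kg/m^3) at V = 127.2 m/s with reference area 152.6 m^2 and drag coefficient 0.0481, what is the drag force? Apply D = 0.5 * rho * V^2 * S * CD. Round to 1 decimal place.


Step 1: Dynamic pressure q = 0.5 * 1.101 * 127.2^2 = 8907.0019 Pa
Step 2: Drag D = q * S * CD = 8907.0019 * 152.6 * 0.0481
Step 3: D = 65377.9 N

65377.9


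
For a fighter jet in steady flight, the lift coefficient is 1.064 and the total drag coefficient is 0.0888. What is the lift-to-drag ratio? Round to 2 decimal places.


Step 1: L/D = CL / CD = 1.064 / 0.0888
Step 2: L/D = 11.98

11.98


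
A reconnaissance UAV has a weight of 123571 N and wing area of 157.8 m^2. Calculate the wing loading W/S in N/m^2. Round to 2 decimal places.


Step 1: Wing loading = W / S = 123571 / 157.8
Step 2: Wing loading = 783.09 N/m^2

783.09


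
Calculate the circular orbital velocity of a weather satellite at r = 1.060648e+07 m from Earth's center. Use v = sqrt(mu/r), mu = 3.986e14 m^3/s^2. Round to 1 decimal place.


Step 1: mu / r = 3.986e14 / 1.060648e+07 = 37580799.6621
Step 2: v = sqrt(37580799.6621) = 6130.3 m/s

6130.3


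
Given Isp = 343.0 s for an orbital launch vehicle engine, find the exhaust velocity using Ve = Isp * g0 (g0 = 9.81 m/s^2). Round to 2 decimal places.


Step 1: Ve = Isp * g0 = 343.0 * 9.81
Step 2: Ve = 3364.83 m/s

3364.83


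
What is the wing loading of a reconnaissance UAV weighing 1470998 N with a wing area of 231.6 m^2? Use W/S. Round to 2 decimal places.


Step 1: Wing loading = W / S = 1470998 / 231.6
Step 2: Wing loading = 6351.46 N/m^2

6351.46


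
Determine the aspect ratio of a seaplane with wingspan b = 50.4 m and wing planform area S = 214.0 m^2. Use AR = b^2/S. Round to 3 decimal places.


Step 1: b^2 = 50.4^2 = 2540.16
Step 2: AR = 2540.16 / 214.0 = 11.870

11.870


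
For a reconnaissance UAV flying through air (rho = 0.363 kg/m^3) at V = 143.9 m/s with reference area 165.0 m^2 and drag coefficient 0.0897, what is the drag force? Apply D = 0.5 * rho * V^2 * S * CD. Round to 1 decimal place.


Step 1: Dynamic pressure q = 0.5 * 0.363 * 143.9^2 = 3758.3586 Pa
Step 2: Drag D = q * S * CD = 3758.3586 * 165.0 * 0.0897
Step 3: D = 55625.6 N

55625.6


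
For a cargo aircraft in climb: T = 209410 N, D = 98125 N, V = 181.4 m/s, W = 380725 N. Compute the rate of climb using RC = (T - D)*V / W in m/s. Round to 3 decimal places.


Step 1: Excess thrust = T - D = 209410 - 98125 = 111285 N
Step 2: Excess power = 111285 * 181.4 = 20187099.0 W
Step 3: RC = 20187099.0 / 380725 = 53.023 m/s

53.023


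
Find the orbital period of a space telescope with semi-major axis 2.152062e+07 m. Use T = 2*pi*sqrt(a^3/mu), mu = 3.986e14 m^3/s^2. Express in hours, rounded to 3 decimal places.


Step 1: a^3 / mu = 9.966997e+21 / 3.986e14 = 2.500501e+07
Step 2: sqrt(2.500501e+07) = 5000.501 s
Step 3: T = 2*pi * 5000.501 = 31419.07 s
Step 4: T in hours = 31419.07 / 3600 = 8.728 hours

8.728


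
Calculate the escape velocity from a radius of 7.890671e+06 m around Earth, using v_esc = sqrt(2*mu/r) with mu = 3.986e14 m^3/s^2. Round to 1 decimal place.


Step 1: 2*mu/r = 2 * 3.986e14 / 7.890671e+06 = 101030698.1498
Step 2: v_esc = sqrt(101030698.1498) = 10051.4 m/s

10051.4


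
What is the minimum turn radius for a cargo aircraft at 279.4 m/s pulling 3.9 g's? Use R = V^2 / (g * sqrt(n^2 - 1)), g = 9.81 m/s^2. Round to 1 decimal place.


Step 1: V^2 = 279.4^2 = 78064.36
Step 2: n^2 - 1 = 3.9^2 - 1 = 14.21
Step 3: sqrt(14.21) = 3.769615
Step 4: R = 78064.36 / (9.81 * 3.769615) = 2111.0 m

2111.0


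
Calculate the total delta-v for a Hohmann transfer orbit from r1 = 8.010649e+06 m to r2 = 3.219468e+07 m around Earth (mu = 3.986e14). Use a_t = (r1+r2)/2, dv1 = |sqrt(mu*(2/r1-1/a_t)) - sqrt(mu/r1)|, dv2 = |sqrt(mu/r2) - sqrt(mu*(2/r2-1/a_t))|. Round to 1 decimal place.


Step 1: Transfer semi-major axis a_t = (8.010649e+06 + 3.219468e+07) / 2 = 2.010266e+07 m
Step 2: v1 (circular at r1) = sqrt(mu/r1) = 7053.99 m/s
Step 3: v_t1 = sqrt(mu*(2/r1 - 1/a_t)) = 8926.89 m/s
Step 4: dv1 = |8926.89 - 7053.99| = 1872.9 m/s
Step 5: v2 (circular at r2) = 3518.65 m/s, v_t2 = 2221.18 m/s
Step 6: dv2 = |3518.65 - 2221.18| = 1297.47 m/s
Step 7: Total delta-v = 1872.9 + 1297.47 = 3170.4 m/s

3170.4


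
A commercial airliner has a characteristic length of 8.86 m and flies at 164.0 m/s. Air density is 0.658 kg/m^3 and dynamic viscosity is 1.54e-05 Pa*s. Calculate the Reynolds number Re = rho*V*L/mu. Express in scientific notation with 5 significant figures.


Step 1: Numerator = rho * V * L = 0.658 * 164.0 * 8.86 = 956.10032
Step 2: Re = 956.10032 / 1.54e-05
Step 3: Re = 6.2084e+07

6.2084e+07


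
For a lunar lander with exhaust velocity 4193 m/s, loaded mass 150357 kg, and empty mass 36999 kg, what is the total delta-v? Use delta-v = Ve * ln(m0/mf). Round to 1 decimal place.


Step 1: Mass ratio m0/mf = 150357 / 36999 = 4.063813
Step 2: ln(4.063813) = 1.402122
Step 3: delta-v = 4193 * 1.402122 = 5879.1 m/s

5879.1


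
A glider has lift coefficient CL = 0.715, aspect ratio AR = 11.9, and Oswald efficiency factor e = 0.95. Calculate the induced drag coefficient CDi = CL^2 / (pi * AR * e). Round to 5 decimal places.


Step 1: CL^2 = 0.715^2 = 0.511225
Step 2: pi * AR * e = 3.14159 * 11.9 * 0.95 = 35.515705
Step 3: CDi = 0.511225 / 35.515705 = 0.01439

0.01439


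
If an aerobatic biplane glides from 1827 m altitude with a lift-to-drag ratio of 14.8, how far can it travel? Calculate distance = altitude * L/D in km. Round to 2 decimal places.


Step 1: Glide distance = altitude * L/D = 1827 * 14.8 = 27039.6 m
Step 2: Convert to km: 27039.6 / 1000 = 27.04 km

27.04


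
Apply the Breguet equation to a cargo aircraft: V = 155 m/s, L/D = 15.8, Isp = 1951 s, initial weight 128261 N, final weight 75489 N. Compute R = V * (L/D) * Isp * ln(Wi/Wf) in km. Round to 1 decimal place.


Step 1: Coefficient = V * (L/D) * Isp = 155 * 15.8 * 1951 = 4777999.0 m
Step 2: Wi/Wf = 128261 / 75489 = 1.699069
Step 3: ln(1.699069) = 0.53008
Step 4: R = 4777999.0 * 0.53008 = 2532723.1 m = 2532.7 km

2532.7


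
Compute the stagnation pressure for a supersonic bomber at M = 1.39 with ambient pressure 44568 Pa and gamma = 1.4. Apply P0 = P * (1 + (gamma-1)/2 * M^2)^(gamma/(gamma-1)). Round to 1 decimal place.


Step 1: (gamma-1)/2 * M^2 = 0.2 * 1.9321 = 0.38642
Step 2: 1 + 0.38642 = 1.38642
Step 3: Exponent gamma/(gamma-1) = 3.5
Step 4: P0 = 44568 * 1.38642^3.5 = 139847.6 Pa

139847.6


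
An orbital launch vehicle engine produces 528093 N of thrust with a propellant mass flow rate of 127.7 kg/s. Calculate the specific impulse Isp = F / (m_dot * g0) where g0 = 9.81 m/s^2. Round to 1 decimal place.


Step 1: m_dot * g0 = 127.7 * 9.81 = 1252.74
Step 2: Isp = 528093 / 1252.74 = 421.6 s

421.6


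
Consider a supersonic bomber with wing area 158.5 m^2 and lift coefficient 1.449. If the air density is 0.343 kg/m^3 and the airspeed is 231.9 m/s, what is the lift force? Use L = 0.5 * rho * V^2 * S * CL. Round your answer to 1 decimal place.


Step 1: Calculate dynamic pressure q = 0.5 * 0.343 * 231.9^2 = 0.5 * 0.343 * 53777.61 = 9222.8601 Pa
Step 2: Multiply by wing area and lift coefficient: L = 9222.8601 * 158.5 * 1.449
Step 3: L = 1461823.3282 * 1.449 = 2118182.0 N

2118182.0


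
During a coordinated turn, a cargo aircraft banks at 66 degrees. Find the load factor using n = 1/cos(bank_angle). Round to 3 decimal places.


Step 1: Convert 66 degrees to radians = 1.151917
Step 2: cos(66 deg) = 0.406737
Step 3: n = 1 / 0.406737 = 2.459

2.459


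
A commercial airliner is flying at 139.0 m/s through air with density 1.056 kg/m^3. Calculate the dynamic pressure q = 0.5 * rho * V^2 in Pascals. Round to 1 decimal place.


Step 1: V^2 = 139.0^2 = 19321.0
Step 2: q = 0.5 * 1.056 * 19321.0
Step 3: q = 10201.5 Pa

10201.5


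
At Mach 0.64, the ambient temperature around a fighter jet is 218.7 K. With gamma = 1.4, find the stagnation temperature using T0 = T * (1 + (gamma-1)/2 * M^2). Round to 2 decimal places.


Step 1: (gamma-1)/2 = 0.2
Step 2: M^2 = 0.4096
Step 3: 1 + 0.2 * 0.4096 = 1.08192
Step 4: T0 = 218.7 * 1.08192 = 236.62 K

236.62


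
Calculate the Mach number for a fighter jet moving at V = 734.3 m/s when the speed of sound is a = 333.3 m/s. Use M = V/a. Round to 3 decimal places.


Step 1: M = V / a = 734.3 / 333.3
Step 2: M = 2.203

2.203


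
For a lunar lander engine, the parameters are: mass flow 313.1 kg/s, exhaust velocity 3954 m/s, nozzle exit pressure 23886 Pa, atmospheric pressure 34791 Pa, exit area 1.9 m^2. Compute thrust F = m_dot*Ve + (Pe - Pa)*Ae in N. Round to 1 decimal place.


Step 1: Momentum thrust = m_dot * Ve = 313.1 * 3954 = 1237997.4 N
Step 2: Pressure thrust = (Pe - Pa) * Ae = (23886 - 34791) * 1.9 = -20719.5 N
Step 3: Total thrust F = 1237997.4 + -20719.5 = 1217277.9 N

1217277.9


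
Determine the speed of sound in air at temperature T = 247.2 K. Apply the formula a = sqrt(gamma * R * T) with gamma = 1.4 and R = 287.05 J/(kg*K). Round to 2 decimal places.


Step 1: gamma * R * T = 1.4 * 287.05 * 247.2 = 99342.264
Step 2: a = sqrt(99342.264) = 315.19 m/s

315.19


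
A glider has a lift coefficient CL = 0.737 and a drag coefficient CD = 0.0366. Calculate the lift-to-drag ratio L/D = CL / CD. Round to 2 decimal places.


Step 1: L/D = CL / CD = 0.737 / 0.0366
Step 2: L/D = 20.14

20.14


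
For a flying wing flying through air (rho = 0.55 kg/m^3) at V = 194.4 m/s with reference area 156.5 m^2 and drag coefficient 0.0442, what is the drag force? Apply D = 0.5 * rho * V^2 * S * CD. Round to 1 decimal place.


Step 1: Dynamic pressure q = 0.5 * 0.55 * 194.4^2 = 10392.624 Pa
Step 2: Drag D = q * S * CD = 10392.624 * 156.5 * 0.0442
Step 3: D = 71888.9 N

71888.9


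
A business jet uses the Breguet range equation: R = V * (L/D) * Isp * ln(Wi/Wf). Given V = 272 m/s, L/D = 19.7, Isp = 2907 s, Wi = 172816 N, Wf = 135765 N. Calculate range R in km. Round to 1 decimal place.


Step 1: Coefficient = V * (L/D) * Isp = 272 * 19.7 * 2907 = 15576868.8 m
Step 2: Wi/Wf = 172816 / 135765 = 1.272905
Step 3: ln(1.272905) = 0.241302
Step 4: R = 15576868.8 * 0.241302 = 3758729.5 m = 3758.7 km

3758.7


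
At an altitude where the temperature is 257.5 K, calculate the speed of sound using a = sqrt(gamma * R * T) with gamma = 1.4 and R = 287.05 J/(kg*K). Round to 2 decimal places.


Step 1: gamma * R * T = 1.4 * 287.05 * 257.5 = 103481.525
Step 2: a = sqrt(103481.525) = 321.69 m/s

321.69


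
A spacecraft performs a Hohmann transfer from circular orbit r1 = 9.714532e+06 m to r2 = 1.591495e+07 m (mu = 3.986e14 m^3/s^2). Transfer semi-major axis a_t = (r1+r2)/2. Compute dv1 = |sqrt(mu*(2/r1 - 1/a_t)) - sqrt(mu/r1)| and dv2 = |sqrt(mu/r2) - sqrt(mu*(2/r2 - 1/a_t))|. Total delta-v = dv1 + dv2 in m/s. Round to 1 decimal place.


Step 1: Transfer semi-major axis a_t = (9.714532e+06 + 1.591495e+07) / 2 = 1.281474e+07 m
Step 2: v1 (circular at r1) = sqrt(mu/r1) = 6405.57 m/s
Step 3: v_t1 = sqrt(mu*(2/r1 - 1/a_t)) = 7138.47 m/s
Step 4: dv1 = |7138.47 - 6405.57| = 732.91 m/s
Step 5: v2 (circular at r2) = 5004.56 m/s, v_t2 = 4357.35 m/s
Step 6: dv2 = |5004.56 - 4357.35| = 647.22 m/s
Step 7: Total delta-v = 732.91 + 647.22 = 1380.1 m/s

1380.1


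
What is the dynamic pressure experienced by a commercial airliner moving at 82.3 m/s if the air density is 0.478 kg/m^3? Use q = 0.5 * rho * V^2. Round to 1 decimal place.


Step 1: V^2 = 82.3^2 = 6773.29
Step 2: q = 0.5 * 0.478 * 6773.29
Step 3: q = 1618.8 Pa

1618.8


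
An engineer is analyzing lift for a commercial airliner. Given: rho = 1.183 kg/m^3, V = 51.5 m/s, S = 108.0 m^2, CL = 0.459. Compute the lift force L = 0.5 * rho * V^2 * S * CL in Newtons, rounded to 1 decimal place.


Step 1: Calculate dynamic pressure q = 0.5 * 1.183 * 51.5^2 = 0.5 * 1.183 * 2652.25 = 1568.8059 Pa
Step 2: Multiply by wing area and lift coefficient: L = 1568.8059 * 108.0 * 0.459
Step 3: L = 169431.0345 * 0.459 = 77768.8 N

77768.8


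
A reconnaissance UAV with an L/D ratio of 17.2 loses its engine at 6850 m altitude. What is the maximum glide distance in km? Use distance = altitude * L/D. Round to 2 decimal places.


Step 1: Glide distance = altitude * L/D = 6850 * 17.2 = 117820.0 m
Step 2: Convert to km: 117820.0 / 1000 = 117.82 km

117.82


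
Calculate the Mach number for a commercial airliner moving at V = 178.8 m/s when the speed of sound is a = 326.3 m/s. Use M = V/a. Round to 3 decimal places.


Step 1: M = V / a = 178.8 / 326.3
Step 2: M = 0.548

0.548


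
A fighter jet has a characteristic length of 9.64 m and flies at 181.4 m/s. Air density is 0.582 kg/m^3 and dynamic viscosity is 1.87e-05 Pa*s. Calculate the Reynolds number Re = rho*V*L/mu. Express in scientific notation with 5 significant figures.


Step 1: Numerator = rho * V * L = 0.582 * 181.4 * 9.64 = 1017.741072
Step 2: Re = 1017.741072 / 1.87e-05
Step 3: Re = 5.4425e+07

5.4425e+07


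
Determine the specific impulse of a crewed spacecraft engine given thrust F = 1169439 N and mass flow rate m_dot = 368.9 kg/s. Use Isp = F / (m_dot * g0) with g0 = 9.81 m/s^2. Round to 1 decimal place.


Step 1: m_dot * g0 = 368.9 * 9.81 = 3618.91
Step 2: Isp = 1169439 / 3618.91 = 323.1 s

323.1


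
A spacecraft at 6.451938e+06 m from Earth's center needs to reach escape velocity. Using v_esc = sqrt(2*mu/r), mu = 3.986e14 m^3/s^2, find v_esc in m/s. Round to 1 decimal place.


Step 1: 2*mu/r = 2 * 3.986e14 / 6.451938e+06 = 123559773.823
Step 2: v_esc = sqrt(123559773.823) = 11115.7 m/s

11115.7


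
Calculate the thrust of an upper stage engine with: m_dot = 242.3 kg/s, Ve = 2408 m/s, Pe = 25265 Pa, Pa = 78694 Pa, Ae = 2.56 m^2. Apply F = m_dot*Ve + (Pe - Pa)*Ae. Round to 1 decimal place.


Step 1: Momentum thrust = m_dot * Ve = 242.3 * 2408 = 583458.4 N
Step 2: Pressure thrust = (Pe - Pa) * Ae = (25265 - 78694) * 2.56 = -136778.24 N
Step 3: Total thrust F = 583458.4 + -136778.24 = 446680.2 N

446680.2


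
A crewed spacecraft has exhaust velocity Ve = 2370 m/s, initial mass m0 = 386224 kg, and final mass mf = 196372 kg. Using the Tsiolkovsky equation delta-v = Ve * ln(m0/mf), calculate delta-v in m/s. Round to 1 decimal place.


Step 1: Mass ratio m0/mf = 386224 / 196372 = 1.966798
Step 2: ln(1.966798) = 0.676407
Step 3: delta-v = 2370 * 0.676407 = 1603.1 m/s

1603.1


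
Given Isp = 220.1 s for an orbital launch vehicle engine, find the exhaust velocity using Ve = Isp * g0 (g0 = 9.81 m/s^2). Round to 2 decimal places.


Step 1: Ve = Isp * g0 = 220.1 * 9.81
Step 2: Ve = 2159.18 m/s

2159.18


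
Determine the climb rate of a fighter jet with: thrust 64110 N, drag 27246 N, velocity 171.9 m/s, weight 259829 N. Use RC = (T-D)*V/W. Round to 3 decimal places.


Step 1: Excess thrust = T - D = 64110 - 27246 = 36864 N
Step 2: Excess power = 36864 * 171.9 = 6336921.6 W
Step 3: RC = 6336921.6 / 259829 = 24.389 m/s

24.389


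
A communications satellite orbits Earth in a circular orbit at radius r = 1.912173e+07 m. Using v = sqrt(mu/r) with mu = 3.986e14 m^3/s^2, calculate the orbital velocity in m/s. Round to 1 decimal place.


Step 1: mu / r = 3.986e14 / 1.912173e+07 = 20845394.219
Step 2: v = sqrt(20845394.219) = 4565.7 m/s

4565.7


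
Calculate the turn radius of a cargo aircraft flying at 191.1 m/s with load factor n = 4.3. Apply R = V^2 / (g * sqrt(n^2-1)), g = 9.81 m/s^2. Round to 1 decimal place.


Step 1: V^2 = 191.1^2 = 36519.21
Step 2: n^2 - 1 = 4.3^2 - 1 = 17.49
Step 3: sqrt(17.49) = 4.182105
Step 4: R = 36519.21 / (9.81 * 4.182105) = 890.1 m

890.1


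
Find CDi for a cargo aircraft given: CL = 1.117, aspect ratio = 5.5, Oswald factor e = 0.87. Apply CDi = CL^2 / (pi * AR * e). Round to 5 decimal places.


Step 1: CL^2 = 1.117^2 = 1.247689
Step 2: pi * AR * e = 3.14159 * 5.5 * 0.87 = 15.032521
Step 3: CDi = 1.247689 / 15.032521 = 0.08300

0.08300


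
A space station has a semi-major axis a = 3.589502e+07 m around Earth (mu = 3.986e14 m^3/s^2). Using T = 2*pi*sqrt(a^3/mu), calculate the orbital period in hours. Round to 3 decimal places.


Step 1: a^3 / mu = 4.624903e+22 / 3.986e14 = 1.160287e+08
Step 2: sqrt(1.160287e+08) = 10771.6604 s
Step 3: T = 2*pi * 10771.6604 = 67680.34 s
Step 4: T in hours = 67680.34 / 3600 = 18.800 hours

18.800


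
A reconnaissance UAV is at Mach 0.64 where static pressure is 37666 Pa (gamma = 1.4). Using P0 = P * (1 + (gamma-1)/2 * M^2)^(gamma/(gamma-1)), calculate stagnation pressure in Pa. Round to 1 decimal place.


Step 1: (gamma-1)/2 * M^2 = 0.2 * 0.4096 = 0.08192
Step 2: 1 + 0.08192 = 1.08192
Step 3: Exponent gamma/(gamma-1) = 3.5
Step 4: P0 = 37666 * 1.08192^3.5 = 49617.2 Pa

49617.2


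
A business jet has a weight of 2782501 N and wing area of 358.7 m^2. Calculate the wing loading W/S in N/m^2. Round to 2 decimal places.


Step 1: Wing loading = W / S = 2782501 / 358.7
Step 2: Wing loading = 7757.18 N/m^2

7757.18


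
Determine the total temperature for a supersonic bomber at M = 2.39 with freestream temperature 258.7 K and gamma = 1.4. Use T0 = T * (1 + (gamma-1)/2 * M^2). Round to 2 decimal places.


Step 1: (gamma-1)/2 = 0.2
Step 2: M^2 = 5.7121
Step 3: 1 + 0.2 * 5.7121 = 2.14242
Step 4: T0 = 258.7 * 2.14242 = 554.24 K

554.24


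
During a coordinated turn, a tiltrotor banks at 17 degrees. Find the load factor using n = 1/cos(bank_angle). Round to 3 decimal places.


Step 1: Convert 17 degrees to radians = 0.296706
Step 2: cos(17 deg) = 0.956305
Step 3: n = 1 / 0.956305 = 1.046

1.046


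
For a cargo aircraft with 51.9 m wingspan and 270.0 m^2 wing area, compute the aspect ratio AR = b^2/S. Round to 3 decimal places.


Step 1: b^2 = 51.9^2 = 2693.61
Step 2: AR = 2693.61 / 270.0 = 9.976

9.976


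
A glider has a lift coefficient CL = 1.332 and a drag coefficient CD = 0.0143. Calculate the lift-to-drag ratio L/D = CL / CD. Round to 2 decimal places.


Step 1: L/D = CL / CD = 1.332 / 0.0143
Step 2: L/D = 93.15

93.15


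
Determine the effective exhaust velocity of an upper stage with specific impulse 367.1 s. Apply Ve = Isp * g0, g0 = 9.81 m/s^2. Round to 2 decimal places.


Step 1: Ve = Isp * g0 = 367.1 * 9.81
Step 2: Ve = 3601.25 m/s

3601.25


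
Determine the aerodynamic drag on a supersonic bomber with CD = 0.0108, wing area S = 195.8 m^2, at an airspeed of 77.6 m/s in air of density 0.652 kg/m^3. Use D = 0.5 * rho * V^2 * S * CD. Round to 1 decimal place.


Step 1: Dynamic pressure q = 0.5 * 0.652 * 77.6^2 = 1963.0938 Pa
Step 2: Drag D = q * S * CD = 1963.0938 * 195.8 * 0.0108
Step 3: D = 4151.2 N

4151.2


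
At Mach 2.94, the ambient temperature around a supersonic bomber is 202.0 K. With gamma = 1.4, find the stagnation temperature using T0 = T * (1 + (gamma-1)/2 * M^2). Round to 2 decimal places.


Step 1: (gamma-1)/2 = 0.2
Step 2: M^2 = 8.6436
Step 3: 1 + 0.2 * 8.6436 = 2.72872
Step 4: T0 = 202.0 * 2.72872 = 551.20 K

551.20


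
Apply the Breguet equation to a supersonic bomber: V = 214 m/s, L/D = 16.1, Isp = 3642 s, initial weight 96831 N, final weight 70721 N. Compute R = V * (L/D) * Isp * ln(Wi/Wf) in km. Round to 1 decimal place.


Step 1: Coefficient = V * (L/D) * Isp = 214 * 16.1 * 3642 = 12548146.8 m
Step 2: Wi/Wf = 96831 / 70721 = 1.369197
Step 3: ln(1.369197) = 0.314225
Step 4: R = 12548146.8 * 0.314225 = 3942936.8 m = 3942.9 km

3942.9


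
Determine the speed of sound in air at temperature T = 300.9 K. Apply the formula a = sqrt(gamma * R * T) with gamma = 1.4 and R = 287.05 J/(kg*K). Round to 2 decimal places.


Step 1: gamma * R * T = 1.4 * 287.05 * 300.9 = 120922.683
Step 2: a = sqrt(120922.683) = 347.74 m/s

347.74


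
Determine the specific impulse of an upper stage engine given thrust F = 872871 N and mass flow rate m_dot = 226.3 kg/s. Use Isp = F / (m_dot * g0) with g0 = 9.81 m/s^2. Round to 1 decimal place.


Step 1: m_dot * g0 = 226.3 * 9.81 = 2220.0
Step 2: Isp = 872871 / 2220.0 = 393.2 s

393.2


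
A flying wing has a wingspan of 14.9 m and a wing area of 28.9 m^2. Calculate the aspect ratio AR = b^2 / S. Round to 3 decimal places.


Step 1: b^2 = 14.9^2 = 222.01
Step 2: AR = 222.01 / 28.9 = 7.682

7.682


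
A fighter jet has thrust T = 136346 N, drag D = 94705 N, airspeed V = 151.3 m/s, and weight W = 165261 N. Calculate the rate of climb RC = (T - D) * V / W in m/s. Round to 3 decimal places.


Step 1: Excess thrust = T - D = 136346 - 94705 = 41641 N
Step 2: Excess power = 41641 * 151.3 = 6300283.3 W
Step 3: RC = 6300283.3 / 165261 = 38.123 m/s

38.123


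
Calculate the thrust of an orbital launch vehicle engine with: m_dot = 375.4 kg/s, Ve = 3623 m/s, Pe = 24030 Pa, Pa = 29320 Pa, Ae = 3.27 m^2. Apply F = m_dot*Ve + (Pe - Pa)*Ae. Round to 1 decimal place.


Step 1: Momentum thrust = m_dot * Ve = 375.4 * 3623 = 1360074.2 N
Step 2: Pressure thrust = (Pe - Pa) * Ae = (24030 - 29320) * 3.27 = -17298.30 N
Step 3: Total thrust F = 1360074.2 + -17298.30 = 1342775.9 N

1342775.9


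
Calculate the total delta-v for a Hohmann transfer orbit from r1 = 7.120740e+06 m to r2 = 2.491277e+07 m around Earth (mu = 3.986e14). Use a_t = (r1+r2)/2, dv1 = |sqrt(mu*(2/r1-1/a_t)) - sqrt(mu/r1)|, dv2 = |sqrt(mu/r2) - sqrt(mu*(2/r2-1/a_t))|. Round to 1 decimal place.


Step 1: Transfer semi-major axis a_t = (7.120740e+06 + 2.491277e+07) / 2 = 1.601676e+07 m
Step 2: v1 (circular at r1) = sqrt(mu/r1) = 7481.8 m/s
Step 3: v_t1 = sqrt(mu*(2/r1 - 1/a_t)) = 9331.04 m/s
Step 4: dv1 = |9331.04 - 7481.8| = 1849.24 m/s
Step 5: v2 (circular at r2) = 3999.98 m/s, v_t2 = 2667.06 m/s
Step 6: dv2 = |3999.98 - 2667.06| = 1332.92 m/s
Step 7: Total delta-v = 1849.24 + 1332.92 = 3182.2 m/s

3182.2


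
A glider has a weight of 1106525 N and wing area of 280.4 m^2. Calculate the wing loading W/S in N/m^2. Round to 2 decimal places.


Step 1: Wing loading = W / S = 1106525 / 280.4
Step 2: Wing loading = 3946.24 N/m^2

3946.24


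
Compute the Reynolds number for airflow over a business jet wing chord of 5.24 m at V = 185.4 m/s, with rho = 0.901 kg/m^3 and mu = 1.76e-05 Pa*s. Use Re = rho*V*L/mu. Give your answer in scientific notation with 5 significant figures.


Step 1: Numerator = rho * V * L = 0.901 * 185.4 * 5.24 = 875.317896
Step 2: Re = 875.317896 / 1.76e-05
Step 3: Re = 4.9734e+07

4.9734e+07


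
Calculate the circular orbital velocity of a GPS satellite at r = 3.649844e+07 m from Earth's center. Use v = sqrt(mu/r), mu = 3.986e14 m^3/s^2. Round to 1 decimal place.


Step 1: mu / r = 3.986e14 / 3.649844e+07 = 10921014.7064
Step 2: v = sqrt(10921014.7064) = 3304.7 m/s

3304.7


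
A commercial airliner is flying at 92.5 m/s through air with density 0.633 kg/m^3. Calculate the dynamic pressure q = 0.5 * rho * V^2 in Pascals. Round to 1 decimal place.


Step 1: V^2 = 92.5^2 = 8556.25
Step 2: q = 0.5 * 0.633 * 8556.25
Step 3: q = 2708.1 Pa

2708.1


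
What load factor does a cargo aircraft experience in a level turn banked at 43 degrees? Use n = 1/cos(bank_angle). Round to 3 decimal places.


Step 1: Convert 43 degrees to radians = 0.750492
Step 2: cos(43 deg) = 0.731354
Step 3: n = 1 / 0.731354 = 1.367

1.367


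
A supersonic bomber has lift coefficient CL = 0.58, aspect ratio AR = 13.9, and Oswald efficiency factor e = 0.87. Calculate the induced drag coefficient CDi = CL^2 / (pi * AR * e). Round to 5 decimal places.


Step 1: CL^2 = 0.58^2 = 0.3364
Step 2: pi * AR * e = 3.14159 * 13.9 * 0.87 = 37.99128
Step 3: CDi = 0.3364 / 37.99128 = 0.00885

0.00885
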